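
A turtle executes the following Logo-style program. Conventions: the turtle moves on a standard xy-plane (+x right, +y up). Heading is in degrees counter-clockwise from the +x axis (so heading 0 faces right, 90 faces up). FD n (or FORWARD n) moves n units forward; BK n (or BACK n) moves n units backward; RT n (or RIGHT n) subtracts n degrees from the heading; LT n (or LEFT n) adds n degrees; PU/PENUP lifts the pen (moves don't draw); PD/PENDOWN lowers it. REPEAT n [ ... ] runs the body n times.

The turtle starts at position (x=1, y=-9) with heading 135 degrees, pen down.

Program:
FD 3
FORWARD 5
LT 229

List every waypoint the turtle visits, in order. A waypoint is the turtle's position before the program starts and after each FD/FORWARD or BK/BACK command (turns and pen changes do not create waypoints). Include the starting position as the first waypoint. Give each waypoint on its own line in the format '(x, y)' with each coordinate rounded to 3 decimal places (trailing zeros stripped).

Answer: (1, -9)
(-1.121, -6.879)
(-4.657, -3.343)

Derivation:
Executing turtle program step by step:
Start: pos=(1,-9), heading=135, pen down
FD 3: (1,-9) -> (-1.121,-6.879) [heading=135, draw]
FD 5: (-1.121,-6.879) -> (-4.657,-3.343) [heading=135, draw]
LT 229: heading 135 -> 4
Final: pos=(-4.657,-3.343), heading=4, 2 segment(s) drawn
Waypoints (3 total):
(1, -9)
(-1.121, -6.879)
(-4.657, -3.343)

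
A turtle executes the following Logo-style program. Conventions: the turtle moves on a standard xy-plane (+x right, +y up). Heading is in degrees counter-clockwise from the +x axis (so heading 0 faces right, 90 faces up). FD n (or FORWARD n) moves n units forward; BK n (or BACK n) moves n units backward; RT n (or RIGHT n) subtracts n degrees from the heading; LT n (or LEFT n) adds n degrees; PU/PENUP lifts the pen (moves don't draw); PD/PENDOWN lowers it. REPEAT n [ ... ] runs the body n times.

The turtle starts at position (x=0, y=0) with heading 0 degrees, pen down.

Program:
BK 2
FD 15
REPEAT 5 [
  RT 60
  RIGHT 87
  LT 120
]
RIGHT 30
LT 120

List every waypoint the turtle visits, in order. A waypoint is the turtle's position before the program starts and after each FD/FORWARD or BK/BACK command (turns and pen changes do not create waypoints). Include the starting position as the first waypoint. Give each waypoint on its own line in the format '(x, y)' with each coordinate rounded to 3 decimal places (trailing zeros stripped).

Answer: (0, 0)
(-2, 0)
(13, 0)

Derivation:
Executing turtle program step by step:
Start: pos=(0,0), heading=0, pen down
BK 2: (0,0) -> (-2,0) [heading=0, draw]
FD 15: (-2,0) -> (13,0) [heading=0, draw]
REPEAT 5 [
  -- iteration 1/5 --
  RT 60: heading 0 -> 300
  RT 87: heading 300 -> 213
  LT 120: heading 213 -> 333
  -- iteration 2/5 --
  RT 60: heading 333 -> 273
  RT 87: heading 273 -> 186
  LT 120: heading 186 -> 306
  -- iteration 3/5 --
  RT 60: heading 306 -> 246
  RT 87: heading 246 -> 159
  LT 120: heading 159 -> 279
  -- iteration 4/5 --
  RT 60: heading 279 -> 219
  RT 87: heading 219 -> 132
  LT 120: heading 132 -> 252
  -- iteration 5/5 --
  RT 60: heading 252 -> 192
  RT 87: heading 192 -> 105
  LT 120: heading 105 -> 225
]
RT 30: heading 225 -> 195
LT 120: heading 195 -> 315
Final: pos=(13,0), heading=315, 2 segment(s) drawn
Waypoints (3 total):
(0, 0)
(-2, 0)
(13, 0)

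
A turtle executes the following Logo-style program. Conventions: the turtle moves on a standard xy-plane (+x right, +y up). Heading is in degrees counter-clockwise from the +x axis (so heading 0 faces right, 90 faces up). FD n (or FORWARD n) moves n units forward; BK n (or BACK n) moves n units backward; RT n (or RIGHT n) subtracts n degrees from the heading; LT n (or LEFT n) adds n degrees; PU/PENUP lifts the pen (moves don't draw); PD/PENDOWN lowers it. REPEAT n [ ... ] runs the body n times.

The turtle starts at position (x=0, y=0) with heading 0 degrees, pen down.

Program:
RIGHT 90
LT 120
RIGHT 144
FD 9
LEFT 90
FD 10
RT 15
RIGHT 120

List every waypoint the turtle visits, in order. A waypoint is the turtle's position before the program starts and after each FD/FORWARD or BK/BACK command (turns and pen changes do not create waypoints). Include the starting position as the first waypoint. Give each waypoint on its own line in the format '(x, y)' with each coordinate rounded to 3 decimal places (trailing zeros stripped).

Executing turtle program step by step:
Start: pos=(0,0), heading=0, pen down
RT 90: heading 0 -> 270
LT 120: heading 270 -> 30
RT 144: heading 30 -> 246
FD 9: (0,0) -> (-3.661,-8.222) [heading=246, draw]
LT 90: heading 246 -> 336
FD 10: (-3.661,-8.222) -> (5.475,-12.289) [heading=336, draw]
RT 15: heading 336 -> 321
RT 120: heading 321 -> 201
Final: pos=(5.475,-12.289), heading=201, 2 segment(s) drawn
Waypoints (3 total):
(0, 0)
(-3.661, -8.222)
(5.475, -12.289)

Answer: (0, 0)
(-3.661, -8.222)
(5.475, -12.289)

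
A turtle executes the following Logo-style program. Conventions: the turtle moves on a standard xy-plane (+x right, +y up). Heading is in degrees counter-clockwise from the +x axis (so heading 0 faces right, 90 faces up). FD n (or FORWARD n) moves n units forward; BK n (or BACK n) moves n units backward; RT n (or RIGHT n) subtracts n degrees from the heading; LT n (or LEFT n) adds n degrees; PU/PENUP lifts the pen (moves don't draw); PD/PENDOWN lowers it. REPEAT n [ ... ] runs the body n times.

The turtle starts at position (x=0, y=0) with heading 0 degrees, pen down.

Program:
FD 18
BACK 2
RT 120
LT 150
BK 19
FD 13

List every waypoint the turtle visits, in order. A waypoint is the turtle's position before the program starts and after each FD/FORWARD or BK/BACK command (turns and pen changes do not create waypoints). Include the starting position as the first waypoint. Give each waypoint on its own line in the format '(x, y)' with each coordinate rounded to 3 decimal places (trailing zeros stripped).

Answer: (0, 0)
(18, 0)
(16, 0)
(-0.454, -9.5)
(10.804, -3)

Derivation:
Executing turtle program step by step:
Start: pos=(0,0), heading=0, pen down
FD 18: (0,0) -> (18,0) [heading=0, draw]
BK 2: (18,0) -> (16,0) [heading=0, draw]
RT 120: heading 0 -> 240
LT 150: heading 240 -> 30
BK 19: (16,0) -> (-0.454,-9.5) [heading=30, draw]
FD 13: (-0.454,-9.5) -> (10.804,-3) [heading=30, draw]
Final: pos=(10.804,-3), heading=30, 4 segment(s) drawn
Waypoints (5 total):
(0, 0)
(18, 0)
(16, 0)
(-0.454, -9.5)
(10.804, -3)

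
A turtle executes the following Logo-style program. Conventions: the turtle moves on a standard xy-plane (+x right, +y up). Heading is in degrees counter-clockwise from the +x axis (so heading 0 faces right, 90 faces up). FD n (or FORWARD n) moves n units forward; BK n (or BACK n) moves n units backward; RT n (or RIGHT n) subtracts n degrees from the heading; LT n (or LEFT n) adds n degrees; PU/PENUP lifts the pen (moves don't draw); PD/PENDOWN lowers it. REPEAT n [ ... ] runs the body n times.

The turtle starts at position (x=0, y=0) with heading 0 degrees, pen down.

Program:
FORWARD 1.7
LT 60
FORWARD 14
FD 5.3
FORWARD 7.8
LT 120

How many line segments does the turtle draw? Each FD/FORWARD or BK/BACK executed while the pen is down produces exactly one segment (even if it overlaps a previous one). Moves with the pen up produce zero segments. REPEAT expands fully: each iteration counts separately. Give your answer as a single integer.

Answer: 4

Derivation:
Executing turtle program step by step:
Start: pos=(0,0), heading=0, pen down
FD 1.7: (0,0) -> (1.7,0) [heading=0, draw]
LT 60: heading 0 -> 60
FD 14: (1.7,0) -> (8.7,12.124) [heading=60, draw]
FD 5.3: (8.7,12.124) -> (11.35,16.714) [heading=60, draw]
FD 7.8: (11.35,16.714) -> (15.25,23.469) [heading=60, draw]
LT 120: heading 60 -> 180
Final: pos=(15.25,23.469), heading=180, 4 segment(s) drawn
Segments drawn: 4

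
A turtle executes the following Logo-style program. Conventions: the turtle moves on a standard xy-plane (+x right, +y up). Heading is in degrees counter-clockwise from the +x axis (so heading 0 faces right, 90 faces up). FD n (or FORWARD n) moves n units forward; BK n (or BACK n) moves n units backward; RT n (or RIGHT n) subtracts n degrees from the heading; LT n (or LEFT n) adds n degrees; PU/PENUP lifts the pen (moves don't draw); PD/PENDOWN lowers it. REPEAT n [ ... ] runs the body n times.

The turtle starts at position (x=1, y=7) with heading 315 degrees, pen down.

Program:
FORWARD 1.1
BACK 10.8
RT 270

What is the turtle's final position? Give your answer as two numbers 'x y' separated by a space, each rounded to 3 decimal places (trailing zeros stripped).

Executing turtle program step by step:
Start: pos=(1,7), heading=315, pen down
FD 1.1: (1,7) -> (1.778,6.222) [heading=315, draw]
BK 10.8: (1.778,6.222) -> (-5.859,13.859) [heading=315, draw]
RT 270: heading 315 -> 45
Final: pos=(-5.859,13.859), heading=45, 2 segment(s) drawn

Answer: -5.859 13.859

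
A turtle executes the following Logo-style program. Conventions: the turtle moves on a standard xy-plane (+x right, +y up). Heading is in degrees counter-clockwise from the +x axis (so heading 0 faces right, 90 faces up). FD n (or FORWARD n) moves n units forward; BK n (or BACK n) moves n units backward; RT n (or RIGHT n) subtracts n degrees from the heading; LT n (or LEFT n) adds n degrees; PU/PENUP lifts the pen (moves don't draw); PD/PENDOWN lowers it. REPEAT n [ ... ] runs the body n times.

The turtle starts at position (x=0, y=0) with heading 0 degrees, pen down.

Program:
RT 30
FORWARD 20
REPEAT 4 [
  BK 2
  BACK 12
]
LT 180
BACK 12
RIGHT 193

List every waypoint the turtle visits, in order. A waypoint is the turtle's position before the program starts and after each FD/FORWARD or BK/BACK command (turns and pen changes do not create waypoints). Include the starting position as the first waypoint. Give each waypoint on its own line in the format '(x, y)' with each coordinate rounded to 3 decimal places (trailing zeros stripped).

Answer: (0, 0)
(17.321, -10)
(15.588, -9)
(5.196, -3)
(3.464, -2)
(-6.928, 4)
(-8.66, 5)
(-19.053, 11)
(-20.785, 12)
(-31.177, 18)
(-20.785, 12)

Derivation:
Executing turtle program step by step:
Start: pos=(0,0), heading=0, pen down
RT 30: heading 0 -> 330
FD 20: (0,0) -> (17.321,-10) [heading=330, draw]
REPEAT 4 [
  -- iteration 1/4 --
  BK 2: (17.321,-10) -> (15.588,-9) [heading=330, draw]
  BK 12: (15.588,-9) -> (5.196,-3) [heading=330, draw]
  -- iteration 2/4 --
  BK 2: (5.196,-3) -> (3.464,-2) [heading=330, draw]
  BK 12: (3.464,-2) -> (-6.928,4) [heading=330, draw]
  -- iteration 3/4 --
  BK 2: (-6.928,4) -> (-8.66,5) [heading=330, draw]
  BK 12: (-8.66,5) -> (-19.053,11) [heading=330, draw]
  -- iteration 4/4 --
  BK 2: (-19.053,11) -> (-20.785,12) [heading=330, draw]
  BK 12: (-20.785,12) -> (-31.177,18) [heading=330, draw]
]
LT 180: heading 330 -> 150
BK 12: (-31.177,18) -> (-20.785,12) [heading=150, draw]
RT 193: heading 150 -> 317
Final: pos=(-20.785,12), heading=317, 10 segment(s) drawn
Waypoints (11 total):
(0, 0)
(17.321, -10)
(15.588, -9)
(5.196, -3)
(3.464, -2)
(-6.928, 4)
(-8.66, 5)
(-19.053, 11)
(-20.785, 12)
(-31.177, 18)
(-20.785, 12)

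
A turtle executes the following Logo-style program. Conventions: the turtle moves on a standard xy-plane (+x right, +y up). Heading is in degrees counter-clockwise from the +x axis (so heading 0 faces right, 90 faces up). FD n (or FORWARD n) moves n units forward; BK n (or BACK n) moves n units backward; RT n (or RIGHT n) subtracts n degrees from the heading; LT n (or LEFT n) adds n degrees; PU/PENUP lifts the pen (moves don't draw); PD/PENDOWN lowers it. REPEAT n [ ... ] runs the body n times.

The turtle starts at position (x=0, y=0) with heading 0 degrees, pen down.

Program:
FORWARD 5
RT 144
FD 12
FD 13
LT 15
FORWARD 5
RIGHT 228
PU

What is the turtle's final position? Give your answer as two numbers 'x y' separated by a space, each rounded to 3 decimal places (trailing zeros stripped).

Answer: -18.372 -18.58

Derivation:
Executing turtle program step by step:
Start: pos=(0,0), heading=0, pen down
FD 5: (0,0) -> (5,0) [heading=0, draw]
RT 144: heading 0 -> 216
FD 12: (5,0) -> (-4.708,-7.053) [heading=216, draw]
FD 13: (-4.708,-7.053) -> (-15.225,-14.695) [heading=216, draw]
LT 15: heading 216 -> 231
FD 5: (-15.225,-14.695) -> (-18.372,-18.58) [heading=231, draw]
RT 228: heading 231 -> 3
PU: pen up
Final: pos=(-18.372,-18.58), heading=3, 4 segment(s) drawn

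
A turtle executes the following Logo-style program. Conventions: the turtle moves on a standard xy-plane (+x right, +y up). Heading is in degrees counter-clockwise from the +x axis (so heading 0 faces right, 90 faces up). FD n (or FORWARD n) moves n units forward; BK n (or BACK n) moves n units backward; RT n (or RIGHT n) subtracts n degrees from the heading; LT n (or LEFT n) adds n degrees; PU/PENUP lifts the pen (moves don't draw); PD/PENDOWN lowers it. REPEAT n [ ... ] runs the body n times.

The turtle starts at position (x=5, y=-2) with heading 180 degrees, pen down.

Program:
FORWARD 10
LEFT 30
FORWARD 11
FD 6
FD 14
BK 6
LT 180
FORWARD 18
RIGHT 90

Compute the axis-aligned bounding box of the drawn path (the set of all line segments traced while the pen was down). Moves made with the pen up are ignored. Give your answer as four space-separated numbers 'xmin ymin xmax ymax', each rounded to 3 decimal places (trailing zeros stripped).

Answer: -31.847 -17.5 5 -2

Derivation:
Executing turtle program step by step:
Start: pos=(5,-2), heading=180, pen down
FD 10: (5,-2) -> (-5,-2) [heading=180, draw]
LT 30: heading 180 -> 210
FD 11: (-5,-2) -> (-14.526,-7.5) [heading=210, draw]
FD 6: (-14.526,-7.5) -> (-19.722,-10.5) [heading=210, draw]
FD 14: (-19.722,-10.5) -> (-31.847,-17.5) [heading=210, draw]
BK 6: (-31.847,-17.5) -> (-26.651,-14.5) [heading=210, draw]
LT 180: heading 210 -> 30
FD 18: (-26.651,-14.5) -> (-11.062,-5.5) [heading=30, draw]
RT 90: heading 30 -> 300
Final: pos=(-11.062,-5.5), heading=300, 6 segment(s) drawn

Segment endpoints: x in {-31.847, -26.651, -19.722, -14.526, -11.062, -5, 5}, y in {-17.5, -14.5, -10.5, -7.5, -5.5, -2, -2}
xmin=-31.847, ymin=-17.5, xmax=5, ymax=-2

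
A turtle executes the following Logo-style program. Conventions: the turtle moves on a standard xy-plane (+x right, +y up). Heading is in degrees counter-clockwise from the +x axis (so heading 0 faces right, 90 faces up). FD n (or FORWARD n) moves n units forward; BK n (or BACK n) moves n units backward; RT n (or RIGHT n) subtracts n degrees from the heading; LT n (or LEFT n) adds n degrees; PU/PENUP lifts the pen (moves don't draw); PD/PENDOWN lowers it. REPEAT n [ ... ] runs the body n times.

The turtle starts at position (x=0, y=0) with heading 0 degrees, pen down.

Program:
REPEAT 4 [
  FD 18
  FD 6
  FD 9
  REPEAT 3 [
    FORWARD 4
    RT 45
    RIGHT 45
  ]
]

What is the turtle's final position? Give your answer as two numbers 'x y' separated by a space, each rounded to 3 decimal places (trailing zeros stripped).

Executing turtle program step by step:
Start: pos=(0,0), heading=0, pen down
REPEAT 4 [
  -- iteration 1/4 --
  FD 18: (0,0) -> (18,0) [heading=0, draw]
  FD 6: (18,0) -> (24,0) [heading=0, draw]
  FD 9: (24,0) -> (33,0) [heading=0, draw]
  REPEAT 3 [
    -- iteration 1/3 --
    FD 4: (33,0) -> (37,0) [heading=0, draw]
    RT 45: heading 0 -> 315
    RT 45: heading 315 -> 270
    -- iteration 2/3 --
    FD 4: (37,0) -> (37,-4) [heading=270, draw]
    RT 45: heading 270 -> 225
    RT 45: heading 225 -> 180
    -- iteration 3/3 --
    FD 4: (37,-4) -> (33,-4) [heading=180, draw]
    RT 45: heading 180 -> 135
    RT 45: heading 135 -> 90
  ]
  -- iteration 2/4 --
  FD 18: (33,-4) -> (33,14) [heading=90, draw]
  FD 6: (33,14) -> (33,20) [heading=90, draw]
  FD 9: (33,20) -> (33,29) [heading=90, draw]
  REPEAT 3 [
    -- iteration 1/3 --
    FD 4: (33,29) -> (33,33) [heading=90, draw]
    RT 45: heading 90 -> 45
    RT 45: heading 45 -> 0
    -- iteration 2/3 --
    FD 4: (33,33) -> (37,33) [heading=0, draw]
    RT 45: heading 0 -> 315
    RT 45: heading 315 -> 270
    -- iteration 3/3 --
    FD 4: (37,33) -> (37,29) [heading=270, draw]
    RT 45: heading 270 -> 225
    RT 45: heading 225 -> 180
  ]
  -- iteration 3/4 --
  FD 18: (37,29) -> (19,29) [heading=180, draw]
  FD 6: (19,29) -> (13,29) [heading=180, draw]
  FD 9: (13,29) -> (4,29) [heading=180, draw]
  REPEAT 3 [
    -- iteration 1/3 --
    FD 4: (4,29) -> (0,29) [heading=180, draw]
    RT 45: heading 180 -> 135
    RT 45: heading 135 -> 90
    -- iteration 2/3 --
    FD 4: (0,29) -> (0,33) [heading=90, draw]
    RT 45: heading 90 -> 45
    RT 45: heading 45 -> 0
    -- iteration 3/3 --
    FD 4: (0,33) -> (4,33) [heading=0, draw]
    RT 45: heading 0 -> 315
    RT 45: heading 315 -> 270
  ]
  -- iteration 4/4 --
  FD 18: (4,33) -> (4,15) [heading=270, draw]
  FD 6: (4,15) -> (4,9) [heading=270, draw]
  FD 9: (4,9) -> (4,0) [heading=270, draw]
  REPEAT 3 [
    -- iteration 1/3 --
    FD 4: (4,0) -> (4,-4) [heading=270, draw]
    RT 45: heading 270 -> 225
    RT 45: heading 225 -> 180
    -- iteration 2/3 --
    FD 4: (4,-4) -> (0,-4) [heading=180, draw]
    RT 45: heading 180 -> 135
    RT 45: heading 135 -> 90
    -- iteration 3/3 --
    FD 4: (0,-4) -> (0,0) [heading=90, draw]
    RT 45: heading 90 -> 45
    RT 45: heading 45 -> 0
  ]
]
Final: pos=(0,0), heading=0, 24 segment(s) drawn

Answer: 0 0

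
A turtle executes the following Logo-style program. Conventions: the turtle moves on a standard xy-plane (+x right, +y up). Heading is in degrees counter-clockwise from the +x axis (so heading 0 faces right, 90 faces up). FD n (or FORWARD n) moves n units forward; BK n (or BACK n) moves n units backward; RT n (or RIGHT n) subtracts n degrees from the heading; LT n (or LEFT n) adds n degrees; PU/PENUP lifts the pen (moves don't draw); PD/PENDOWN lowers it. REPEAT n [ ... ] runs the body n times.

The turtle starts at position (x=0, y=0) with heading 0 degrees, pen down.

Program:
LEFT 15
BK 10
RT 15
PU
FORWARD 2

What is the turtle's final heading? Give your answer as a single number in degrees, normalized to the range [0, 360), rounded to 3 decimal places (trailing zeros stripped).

Answer: 0

Derivation:
Executing turtle program step by step:
Start: pos=(0,0), heading=0, pen down
LT 15: heading 0 -> 15
BK 10: (0,0) -> (-9.659,-2.588) [heading=15, draw]
RT 15: heading 15 -> 0
PU: pen up
FD 2: (-9.659,-2.588) -> (-7.659,-2.588) [heading=0, move]
Final: pos=(-7.659,-2.588), heading=0, 1 segment(s) drawn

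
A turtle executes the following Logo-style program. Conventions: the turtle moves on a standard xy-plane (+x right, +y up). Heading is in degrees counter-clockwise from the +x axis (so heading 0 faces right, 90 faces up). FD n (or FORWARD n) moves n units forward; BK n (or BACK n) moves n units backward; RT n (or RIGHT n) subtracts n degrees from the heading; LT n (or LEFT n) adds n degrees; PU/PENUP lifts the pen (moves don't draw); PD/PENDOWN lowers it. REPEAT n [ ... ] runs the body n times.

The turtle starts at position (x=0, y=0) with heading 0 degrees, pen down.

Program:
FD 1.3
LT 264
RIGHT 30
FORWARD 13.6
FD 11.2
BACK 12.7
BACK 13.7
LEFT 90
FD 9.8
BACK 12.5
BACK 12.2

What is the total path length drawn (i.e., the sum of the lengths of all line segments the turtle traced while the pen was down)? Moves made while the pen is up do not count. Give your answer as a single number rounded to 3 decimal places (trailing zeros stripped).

Answer: 87

Derivation:
Executing turtle program step by step:
Start: pos=(0,0), heading=0, pen down
FD 1.3: (0,0) -> (1.3,0) [heading=0, draw]
LT 264: heading 0 -> 264
RT 30: heading 264 -> 234
FD 13.6: (1.3,0) -> (-6.694,-11.003) [heading=234, draw]
FD 11.2: (-6.694,-11.003) -> (-13.277,-20.064) [heading=234, draw]
BK 12.7: (-13.277,-20.064) -> (-5.812,-9.789) [heading=234, draw]
BK 13.7: (-5.812,-9.789) -> (2.24,1.294) [heading=234, draw]
LT 90: heading 234 -> 324
FD 9.8: (2.24,1.294) -> (10.169,-4.466) [heading=324, draw]
BK 12.5: (10.169,-4.466) -> (0.056,2.881) [heading=324, draw]
BK 12.2: (0.056,2.881) -> (-9.814,10.052) [heading=324, draw]
Final: pos=(-9.814,10.052), heading=324, 8 segment(s) drawn

Segment lengths:
  seg 1: (0,0) -> (1.3,0), length = 1.3
  seg 2: (1.3,0) -> (-6.694,-11.003), length = 13.6
  seg 3: (-6.694,-11.003) -> (-13.277,-20.064), length = 11.2
  seg 4: (-13.277,-20.064) -> (-5.812,-9.789), length = 12.7
  seg 5: (-5.812,-9.789) -> (2.24,1.294), length = 13.7
  seg 6: (2.24,1.294) -> (10.169,-4.466), length = 9.8
  seg 7: (10.169,-4.466) -> (0.056,2.881), length = 12.5
  seg 8: (0.056,2.881) -> (-9.814,10.052), length = 12.2
Total = 87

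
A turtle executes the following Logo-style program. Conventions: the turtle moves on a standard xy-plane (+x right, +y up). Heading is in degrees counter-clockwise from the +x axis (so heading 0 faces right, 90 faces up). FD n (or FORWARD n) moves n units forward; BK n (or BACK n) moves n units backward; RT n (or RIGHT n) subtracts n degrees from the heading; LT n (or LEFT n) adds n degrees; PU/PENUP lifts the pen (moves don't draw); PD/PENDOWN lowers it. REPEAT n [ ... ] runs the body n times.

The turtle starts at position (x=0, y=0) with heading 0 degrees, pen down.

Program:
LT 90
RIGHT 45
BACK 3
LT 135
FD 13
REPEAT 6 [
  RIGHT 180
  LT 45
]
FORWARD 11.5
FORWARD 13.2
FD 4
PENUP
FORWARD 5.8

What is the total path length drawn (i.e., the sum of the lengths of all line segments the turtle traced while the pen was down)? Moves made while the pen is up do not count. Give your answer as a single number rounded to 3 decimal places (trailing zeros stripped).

Executing turtle program step by step:
Start: pos=(0,0), heading=0, pen down
LT 90: heading 0 -> 90
RT 45: heading 90 -> 45
BK 3: (0,0) -> (-2.121,-2.121) [heading=45, draw]
LT 135: heading 45 -> 180
FD 13: (-2.121,-2.121) -> (-15.121,-2.121) [heading=180, draw]
REPEAT 6 [
  -- iteration 1/6 --
  RT 180: heading 180 -> 0
  LT 45: heading 0 -> 45
  -- iteration 2/6 --
  RT 180: heading 45 -> 225
  LT 45: heading 225 -> 270
  -- iteration 3/6 --
  RT 180: heading 270 -> 90
  LT 45: heading 90 -> 135
  -- iteration 4/6 --
  RT 180: heading 135 -> 315
  LT 45: heading 315 -> 0
  -- iteration 5/6 --
  RT 180: heading 0 -> 180
  LT 45: heading 180 -> 225
  -- iteration 6/6 --
  RT 180: heading 225 -> 45
  LT 45: heading 45 -> 90
]
FD 11.5: (-15.121,-2.121) -> (-15.121,9.379) [heading=90, draw]
FD 13.2: (-15.121,9.379) -> (-15.121,22.579) [heading=90, draw]
FD 4: (-15.121,22.579) -> (-15.121,26.579) [heading=90, draw]
PU: pen up
FD 5.8: (-15.121,26.579) -> (-15.121,32.379) [heading=90, move]
Final: pos=(-15.121,32.379), heading=90, 5 segment(s) drawn

Segment lengths:
  seg 1: (0,0) -> (-2.121,-2.121), length = 3
  seg 2: (-2.121,-2.121) -> (-15.121,-2.121), length = 13
  seg 3: (-15.121,-2.121) -> (-15.121,9.379), length = 11.5
  seg 4: (-15.121,9.379) -> (-15.121,22.579), length = 13.2
  seg 5: (-15.121,22.579) -> (-15.121,26.579), length = 4
Total = 44.7

Answer: 44.7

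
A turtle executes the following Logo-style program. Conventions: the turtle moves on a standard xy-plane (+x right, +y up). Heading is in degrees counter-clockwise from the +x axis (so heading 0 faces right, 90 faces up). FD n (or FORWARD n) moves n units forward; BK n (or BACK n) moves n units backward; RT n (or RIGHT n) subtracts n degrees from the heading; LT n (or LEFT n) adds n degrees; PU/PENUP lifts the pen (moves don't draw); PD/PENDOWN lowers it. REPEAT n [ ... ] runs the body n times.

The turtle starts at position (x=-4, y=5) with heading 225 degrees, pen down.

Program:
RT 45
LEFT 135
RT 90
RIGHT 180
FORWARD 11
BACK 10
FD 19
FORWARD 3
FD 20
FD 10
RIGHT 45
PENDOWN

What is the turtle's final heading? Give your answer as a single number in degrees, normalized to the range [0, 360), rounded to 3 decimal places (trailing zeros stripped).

Answer: 0

Derivation:
Executing turtle program step by step:
Start: pos=(-4,5), heading=225, pen down
RT 45: heading 225 -> 180
LT 135: heading 180 -> 315
RT 90: heading 315 -> 225
RT 180: heading 225 -> 45
FD 11: (-4,5) -> (3.778,12.778) [heading=45, draw]
BK 10: (3.778,12.778) -> (-3.293,5.707) [heading=45, draw]
FD 19: (-3.293,5.707) -> (10.142,19.142) [heading=45, draw]
FD 3: (10.142,19.142) -> (12.263,21.263) [heading=45, draw]
FD 20: (12.263,21.263) -> (26.406,35.406) [heading=45, draw]
FD 10: (26.406,35.406) -> (33.477,42.477) [heading=45, draw]
RT 45: heading 45 -> 0
PD: pen down
Final: pos=(33.477,42.477), heading=0, 6 segment(s) drawn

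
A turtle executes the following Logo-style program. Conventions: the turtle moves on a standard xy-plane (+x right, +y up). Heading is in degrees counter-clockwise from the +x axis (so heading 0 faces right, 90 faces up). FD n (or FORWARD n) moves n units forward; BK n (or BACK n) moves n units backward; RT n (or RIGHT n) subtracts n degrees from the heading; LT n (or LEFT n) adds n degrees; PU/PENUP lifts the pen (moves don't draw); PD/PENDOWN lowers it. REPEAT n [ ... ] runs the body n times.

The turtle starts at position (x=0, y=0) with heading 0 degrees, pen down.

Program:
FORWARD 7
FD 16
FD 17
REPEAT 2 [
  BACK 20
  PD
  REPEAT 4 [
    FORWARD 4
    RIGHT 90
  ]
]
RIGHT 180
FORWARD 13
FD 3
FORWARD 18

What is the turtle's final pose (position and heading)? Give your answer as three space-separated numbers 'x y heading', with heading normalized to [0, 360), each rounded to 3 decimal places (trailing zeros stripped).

Executing turtle program step by step:
Start: pos=(0,0), heading=0, pen down
FD 7: (0,0) -> (7,0) [heading=0, draw]
FD 16: (7,0) -> (23,0) [heading=0, draw]
FD 17: (23,0) -> (40,0) [heading=0, draw]
REPEAT 2 [
  -- iteration 1/2 --
  BK 20: (40,0) -> (20,0) [heading=0, draw]
  PD: pen down
  REPEAT 4 [
    -- iteration 1/4 --
    FD 4: (20,0) -> (24,0) [heading=0, draw]
    RT 90: heading 0 -> 270
    -- iteration 2/4 --
    FD 4: (24,0) -> (24,-4) [heading=270, draw]
    RT 90: heading 270 -> 180
    -- iteration 3/4 --
    FD 4: (24,-4) -> (20,-4) [heading=180, draw]
    RT 90: heading 180 -> 90
    -- iteration 4/4 --
    FD 4: (20,-4) -> (20,0) [heading=90, draw]
    RT 90: heading 90 -> 0
  ]
  -- iteration 2/2 --
  BK 20: (20,0) -> (0,0) [heading=0, draw]
  PD: pen down
  REPEAT 4 [
    -- iteration 1/4 --
    FD 4: (0,0) -> (4,0) [heading=0, draw]
    RT 90: heading 0 -> 270
    -- iteration 2/4 --
    FD 4: (4,0) -> (4,-4) [heading=270, draw]
    RT 90: heading 270 -> 180
    -- iteration 3/4 --
    FD 4: (4,-4) -> (0,-4) [heading=180, draw]
    RT 90: heading 180 -> 90
    -- iteration 4/4 --
    FD 4: (0,-4) -> (0,0) [heading=90, draw]
    RT 90: heading 90 -> 0
  ]
]
RT 180: heading 0 -> 180
FD 13: (0,0) -> (-13,0) [heading=180, draw]
FD 3: (-13,0) -> (-16,0) [heading=180, draw]
FD 18: (-16,0) -> (-34,0) [heading=180, draw]
Final: pos=(-34,0), heading=180, 16 segment(s) drawn

Answer: -34 0 180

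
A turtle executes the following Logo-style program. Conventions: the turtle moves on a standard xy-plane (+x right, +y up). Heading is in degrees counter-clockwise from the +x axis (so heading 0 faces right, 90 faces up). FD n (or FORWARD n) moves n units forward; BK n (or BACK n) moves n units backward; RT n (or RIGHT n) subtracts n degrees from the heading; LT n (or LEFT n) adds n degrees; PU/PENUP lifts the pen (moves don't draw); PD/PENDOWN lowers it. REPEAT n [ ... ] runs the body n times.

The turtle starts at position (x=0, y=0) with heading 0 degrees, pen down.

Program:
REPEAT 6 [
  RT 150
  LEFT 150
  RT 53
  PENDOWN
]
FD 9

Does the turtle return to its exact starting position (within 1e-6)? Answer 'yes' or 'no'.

Answer: no

Derivation:
Executing turtle program step by step:
Start: pos=(0,0), heading=0, pen down
REPEAT 6 [
  -- iteration 1/6 --
  RT 150: heading 0 -> 210
  LT 150: heading 210 -> 0
  RT 53: heading 0 -> 307
  PD: pen down
  -- iteration 2/6 --
  RT 150: heading 307 -> 157
  LT 150: heading 157 -> 307
  RT 53: heading 307 -> 254
  PD: pen down
  -- iteration 3/6 --
  RT 150: heading 254 -> 104
  LT 150: heading 104 -> 254
  RT 53: heading 254 -> 201
  PD: pen down
  -- iteration 4/6 --
  RT 150: heading 201 -> 51
  LT 150: heading 51 -> 201
  RT 53: heading 201 -> 148
  PD: pen down
  -- iteration 5/6 --
  RT 150: heading 148 -> 358
  LT 150: heading 358 -> 148
  RT 53: heading 148 -> 95
  PD: pen down
  -- iteration 6/6 --
  RT 150: heading 95 -> 305
  LT 150: heading 305 -> 95
  RT 53: heading 95 -> 42
  PD: pen down
]
FD 9: (0,0) -> (6.688,6.022) [heading=42, draw]
Final: pos=(6.688,6.022), heading=42, 1 segment(s) drawn

Start position: (0, 0)
Final position: (6.688, 6.022)
Distance = 9; >= 1e-6 -> NOT closed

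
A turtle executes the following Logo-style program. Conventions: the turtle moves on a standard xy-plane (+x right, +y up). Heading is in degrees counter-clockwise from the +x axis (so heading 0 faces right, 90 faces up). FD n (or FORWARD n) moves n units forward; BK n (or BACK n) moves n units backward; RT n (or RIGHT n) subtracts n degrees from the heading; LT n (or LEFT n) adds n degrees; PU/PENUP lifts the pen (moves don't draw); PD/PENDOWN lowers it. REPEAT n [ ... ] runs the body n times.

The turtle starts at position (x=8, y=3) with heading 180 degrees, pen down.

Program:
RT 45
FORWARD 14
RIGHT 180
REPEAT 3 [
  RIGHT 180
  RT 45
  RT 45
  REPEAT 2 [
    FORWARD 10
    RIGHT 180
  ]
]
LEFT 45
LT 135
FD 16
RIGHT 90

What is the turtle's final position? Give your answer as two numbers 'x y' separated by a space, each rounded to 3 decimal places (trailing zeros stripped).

Answer: 9.414 24.213

Derivation:
Executing turtle program step by step:
Start: pos=(8,3), heading=180, pen down
RT 45: heading 180 -> 135
FD 14: (8,3) -> (-1.899,12.899) [heading=135, draw]
RT 180: heading 135 -> 315
REPEAT 3 [
  -- iteration 1/3 --
  RT 180: heading 315 -> 135
  RT 45: heading 135 -> 90
  RT 45: heading 90 -> 45
  REPEAT 2 [
    -- iteration 1/2 --
    FD 10: (-1.899,12.899) -> (5.172,19.971) [heading=45, draw]
    RT 180: heading 45 -> 225
    -- iteration 2/2 --
    FD 10: (5.172,19.971) -> (-1.899,12.899) [heading=225, draw]
    RT 180: heading 225 -> 45
  ]
  -- iteration 2/3 --
  RT 180: heading 45 -> 225
  RT 45: heading 225 -> 180
  RT 45: heading 180 -> 135
  REPEAT 2 [
    -- iteration 1/2 --
    FD 10: (-1.899,12.899) -> (-8.971,19.971) [heading=135, draw]
    RT 180: heading 135 -> 315
    -- iteration 2/2 --
    FD 10: (-8.971,19.971) -> (-1.899,12.899) [heading=315, draw]
    RT 180: heading 315 -> 135
  ]
  -- iteration 3/3 --
  RT 180: heading 135 -> 315
  RT 45: heading 315 -> 270
  RT 45: heading 270 -> 225
  REPEAT 2 [
    -- iteration 1/2 --
    FD 10: (-1.899,12.899) -> (-8.971,5.828) [heading=225, draw]
    RT 180: heading 225 -> 45
    -- iteration 2/2 --
    FD 10: (-8.971,5.828) -> (-1.899,12.899) [heading=45, draw]
    RT 180: heading 45 -> 225
  ]
]
LT 45: heading 225 -> 270
LT 135: heading 270 -> 45
FD 16: (-1.899,12.899) -> (9.414,24.213) [heading=45, draw]
RT 90: heading 45 -> 315
Final: pos=(9.414,24.213), heading=315, 8 segment(s) drawn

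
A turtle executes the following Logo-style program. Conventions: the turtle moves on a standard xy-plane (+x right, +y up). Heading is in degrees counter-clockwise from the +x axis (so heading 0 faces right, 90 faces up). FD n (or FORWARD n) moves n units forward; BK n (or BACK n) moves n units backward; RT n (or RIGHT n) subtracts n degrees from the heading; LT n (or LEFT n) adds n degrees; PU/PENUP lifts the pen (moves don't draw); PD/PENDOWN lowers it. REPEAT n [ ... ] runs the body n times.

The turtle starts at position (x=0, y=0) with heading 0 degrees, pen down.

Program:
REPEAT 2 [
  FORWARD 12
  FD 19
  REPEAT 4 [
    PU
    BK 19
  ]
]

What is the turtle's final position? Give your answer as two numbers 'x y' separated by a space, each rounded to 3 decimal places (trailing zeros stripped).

Executing turtle program step by step:
Start: pos=(0,0), heading=0, pen down
REPEAT 2 [
  -- iteration 1/2 --
  FD 12: (0,0) -> (12,0) [heading=0, draw]
  FD 19: (12,0) -> (31,0) [heading=0, draw]
  REPEAT 4 [
    -- iteration 1/4 --
    PU: pen up
    BK 19: (31,0) -> (12,0) [heading=0, move]
    -- iteration 2/4 --
    PU: pen up
    BK 19: (12,0) -> (-7,0) [heading=0, move]
    -- iteration 3/4 --
    PU: pen up
    BK 19: (-7,0) -> (-26,0) [heading=0, move]
    -- iteration 4/4 --
    PU: pen up
    BK 19: (-26,0) -> (-45,0) [heading=0, move]
  ]
  -- iteration 2/2 --
  FD 12: (-45,0) -> (-33,0) [heading=0, move]
  FD 19: (-33,0) -> (-14,0) [heading=0, move]
  REPEAT 4 [
    -- iteration 1/4 --
    PU: pen up
    BK 19: (-14,0) -> (-33,0) [heading=0, move]
    -- iteration 2/4 --
    PU: pen up
    BK 19: (-33,0) -> (-52,0) [heading=0, move]
    -- iteration 3/4 --
    PU: pen up
    BK 19: (-52,0) -> (-71,0) [heading=0, move]
    -- iteration 4/4 --
    PU: pen up
    BK 19: (-71,0) -> (-90,0) [heading=0, move]
  ]
]
Final: pos=(-90,0), heading=0, 2 segment(s) drawn

Answer: -90 0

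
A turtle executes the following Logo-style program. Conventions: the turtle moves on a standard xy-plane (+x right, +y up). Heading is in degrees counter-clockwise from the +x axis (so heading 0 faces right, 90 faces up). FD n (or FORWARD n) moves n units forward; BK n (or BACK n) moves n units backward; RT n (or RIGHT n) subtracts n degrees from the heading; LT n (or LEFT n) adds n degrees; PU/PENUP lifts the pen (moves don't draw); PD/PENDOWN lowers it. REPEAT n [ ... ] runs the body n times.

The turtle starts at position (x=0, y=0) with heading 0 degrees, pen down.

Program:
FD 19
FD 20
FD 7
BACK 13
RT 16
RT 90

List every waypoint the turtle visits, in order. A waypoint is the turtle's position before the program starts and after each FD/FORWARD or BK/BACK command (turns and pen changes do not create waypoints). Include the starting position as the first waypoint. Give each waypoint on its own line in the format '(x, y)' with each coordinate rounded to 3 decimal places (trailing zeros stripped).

Answer: (0, 0)
(19, 0)
(39, 0)
(46, 0)
(33, 0)

Derivation:
Executing turtle program step by step:
Start: pos=(0,0), heading=0, pen down
FD 19: (0,0) -> (19,0) [heading=0, draw]
FD 20: (19,0) -> (39,0) [heading=0, draw]
FD 7: (39,0) -> (46,0) [heading=0, draw]
BK 13: (46,0) -> (33,0) [heading=0, draw]
RT 16: heading 0 -> 344
RT 90: heading 344 -> 254
Final: pos=(33,0), heading=254, 4 segment(s) drawn
Waypoints (5 total):
(0, 0)
(19, 0)
(39, 0)
(46, 0)
(33, 0)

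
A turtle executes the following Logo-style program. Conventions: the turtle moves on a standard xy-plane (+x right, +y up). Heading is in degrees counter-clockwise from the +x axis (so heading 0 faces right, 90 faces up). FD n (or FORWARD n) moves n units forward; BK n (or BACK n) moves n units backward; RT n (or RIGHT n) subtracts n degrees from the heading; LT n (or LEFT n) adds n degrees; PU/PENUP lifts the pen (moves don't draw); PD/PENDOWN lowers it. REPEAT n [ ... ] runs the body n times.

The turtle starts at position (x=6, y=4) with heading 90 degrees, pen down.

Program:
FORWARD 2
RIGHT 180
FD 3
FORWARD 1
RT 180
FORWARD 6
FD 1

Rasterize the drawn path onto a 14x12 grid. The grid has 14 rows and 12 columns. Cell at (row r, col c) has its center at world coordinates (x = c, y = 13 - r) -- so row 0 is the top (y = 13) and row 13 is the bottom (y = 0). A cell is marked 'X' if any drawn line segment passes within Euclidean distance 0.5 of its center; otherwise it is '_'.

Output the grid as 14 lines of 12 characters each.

Answer: ____________
____________
____________
____________
______X_____
______X_____
______X_____
______X_____
______X_____
______X_____
______X_____
______X_____
____________
____________

Derivation:
Segment 0: (6,4) -> (6,6)
Segment 1: (6,6) -> (6,3)
Segment 2: (6,3) -> (6,2)
Segment 3: (6,2) -> (6,8)
Segment 4: (6,8) -> (6,9)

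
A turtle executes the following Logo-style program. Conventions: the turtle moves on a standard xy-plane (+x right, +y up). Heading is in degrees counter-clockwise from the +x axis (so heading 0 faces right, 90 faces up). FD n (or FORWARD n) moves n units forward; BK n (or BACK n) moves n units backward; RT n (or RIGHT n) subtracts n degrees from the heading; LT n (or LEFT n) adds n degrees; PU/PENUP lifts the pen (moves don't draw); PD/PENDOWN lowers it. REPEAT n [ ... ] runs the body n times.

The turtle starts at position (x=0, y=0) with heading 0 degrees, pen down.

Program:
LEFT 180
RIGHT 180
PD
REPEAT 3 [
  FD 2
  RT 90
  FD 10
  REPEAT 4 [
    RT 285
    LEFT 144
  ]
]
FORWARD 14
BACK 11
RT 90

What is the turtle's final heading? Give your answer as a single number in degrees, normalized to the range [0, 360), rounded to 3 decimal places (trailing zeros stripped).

Executing turtle program step by step:
Start: pos=(0,0), heading=0, pen down
LT 180: heading 0 -> 180
RT 180: heading 180 -> 0
PD: pen down
REPEAT 3 [
  -- iteration 1/3 --
  FD 2: (0,0) -> (2,0) [heading=0, draw]
  RT 90: heading 0 -> 270
  FD 10: (2,0) -> (2,-10) [heading=270, draw]
  REPEAT 4 [
    -- iteration 1/4 --
    RT 285: heading 270 -> 345
    LT 144: heading 345 -> 129
    -- iteration 2/4 --
    RT 285: heading 129 -> 204
    LT 144: heading 204 -> 348
    -- iteration 3/4 --
    RT 285: heading 348 -> 63
    LT 144: heading 63 -> 207
    -- iteration 4/4 --
    RT 285: heading 207 -> 282
    LT 144: heading 282 -> 66
  ]
  -- iteration 2/3 --
  FD 2: (2,-10) -> (2.813,-8.173) [heading=66, draw]
  RT 90: heading 66 -> 336
  FD 10: (2.813,-8.173) -> (11.949,-12.24) [heading=336, draw]
  REPEAT 4 [
    -- iteration 1/4 --
    RT 285: heading 336 -> 51
    LT 144: heading 51 -> 195
    -- iteration 2/4 --
    RT 285: heading 195 -> 270
    LT 144: heading 270 -> 54
    -- iteration 3/4 --
    RT 285: heading 54 -> 129
    LT 144: heading 129 -> 273
    -- iteration 4/4 --
    RT 285: heading 273 -> 348
    LT 144: heading 348 -> 132
  ]
  -- iteration 3/3 --
  FD 2: (11.949,-12.24) -> (10.611,-10.754) [heading=132, draw]
  RT 90: heading 132 -> 42
  FD 10: (10.611,-10.754) -> (18.042,-4.063) [heading=42, draw]
  REPEAT 4 [
    -- iteration 1/4 --
    RT 285: heading 42 -> 117
    LT 144: heading 117 -> 261
    -- iteration 2/4 --
    RT 285: heading 261 -> 336
    LT 144: heading 336 -> 120
    -- iteration 3/4 --
    RT 285: heading 120 -> 195
    LT 144: heading 195 -> 339
    -- iteration 4/4 --
    RT 285: heading 339 -> 54
    LT 144: heading 54 -> 198
  ]
]
FD 14: (18.042,-4.063) -> (4.727,-8.389) [heading=198, draw]
BK 11: (4.727,-8.389) -> (15.189,-4.99) [heading=198, draw]
RT 90: heading 198 -> 108
Final: pos=(15.189,-4.99), heading=108, 8 segment(s) drawn

Answer: 108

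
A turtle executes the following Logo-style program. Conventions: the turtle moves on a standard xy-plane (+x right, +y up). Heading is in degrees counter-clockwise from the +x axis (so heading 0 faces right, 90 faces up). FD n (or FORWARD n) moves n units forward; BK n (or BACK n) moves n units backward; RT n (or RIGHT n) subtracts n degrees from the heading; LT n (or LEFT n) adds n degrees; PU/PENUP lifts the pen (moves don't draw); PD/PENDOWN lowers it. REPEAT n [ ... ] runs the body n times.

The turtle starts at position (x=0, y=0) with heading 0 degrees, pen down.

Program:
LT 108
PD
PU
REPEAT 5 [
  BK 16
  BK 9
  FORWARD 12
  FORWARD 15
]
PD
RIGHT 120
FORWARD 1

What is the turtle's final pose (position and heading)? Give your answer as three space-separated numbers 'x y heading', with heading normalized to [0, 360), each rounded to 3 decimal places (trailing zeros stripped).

Answer: -2.112 9.303 348

Derivation:
Executing turtle program step by step:
Start: pos=(0,0), heading=0, pen down
LT 108: heading 0 -> 108
PD: pen down
PU: pen up
REPEAT 5 [
  -- iteration 1/5 --
  BK 16: (0,0) -> (4.944,-15.217) [heading=108, move]
  BK 9: (4.944,-15.217) -> (7.725,-23.776) [heading=108, move]
  FD 12: (7.725,-23.776) -> (4.017,-12.364) [heading=108, move]
  FD 15: (4.017,-12.364) -> (-0.618,1.902) [heading=108, move]
  -- iteration 2/5 --
  BK 16: (-0.618,1.902) -> (4.326,-13.315) [heading=108, move]
  BK 9: (4.326,-13.315) -> (7.107,-21.874) [heading=108, move]
  FD 12: (7.107,-21.874) -> (3.399,-10.462) [heading=108, move]
  FD 15: (3.399,-10.462) -> (-1.236,3.804) [heading=108, move]
  -- iteration 3/5 --
  BK 16: (-1.236,3.804) -> (3.708,-11.413) [heading=108, move]
  BK 9: (3.708,-11.413) -> (6.489,-19.972) [heading=108, move]
  FD 12: (6.489,-19.972) -> (2.781,-8.56) [heading=108, move]
  FD 15: (2.781,-8.56) -> (-1.854,5.706) [heading=108, move]
  -- iteration 4/5 --
  BK 16: (-1.854,5.706) -> (3.09,-9.511) [heading=108, move]
  BK 9: (3.09,-9.511) -> (5.871,-18.07) [heading=108, move]
  FD 12: (5.871,-18.07) -> (2.163,-6.657) [heading=108, move]
  FD 15: (2.163,-6.657) -> (-2.472,7.608) [heading=108, move]
  -- iteration 5/5 --
  BK 16: (-2.472,7.608) -> (2.472,-7.608) [heading=108, move]
  BK 9: (2.472,-7.608) -> (5.253,-16.168) [heading=108, move]
  FD 12: (5.253,-16.168) -> (1.545,-4.755) [heading=108, move]
  FD 15: (1.545,-4.755) -> (-3.09,9.511) [heading=108, move]
]
PD: pen down
RT 120: heading 108 -> 348
FD 1: (-3.09,9.511) -> (-2.112,9.303) [heading=348, draw]
Final: pos=(-2.112,9.303), heading=348, 1 segment(s) drawn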